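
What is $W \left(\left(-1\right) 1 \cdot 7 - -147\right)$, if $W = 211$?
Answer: $29540$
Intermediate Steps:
$W \left(\left(-1\right) 1 \cdot 7 - -147\right) = 211 \left(\left(-1\right) 1 \cdot 7 - -147\right) = 211 \left(\left(-1\right) 7 + \left(-31 + 178\right)\right) = 211 \left(-7 + 147\right) = 211 \cdot 140 = 29540$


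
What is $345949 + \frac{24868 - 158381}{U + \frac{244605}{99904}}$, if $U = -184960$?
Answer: $\frac{6392458695831767}{18477999235} \approx 3.4595 \cdot 10^{5}$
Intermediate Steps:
$345949 + \frac{24868 - 158381}{U + \frac{244605}{99904}} = 345949 + \frac{24868 - 158381}{-184960 + \frac{244605}{99904}} = 345949 - \frac{133513}{-184960 + 244605 \cdot \frac{1}{99904}} = 345949 - \frac{133513}{-184960 + \frac{244605}{99904}} = 345949 - \frac{133513}{- \frac{18477999235}{99904}} = 345949 - - \frac{13338482752}{18477999235} = 345949 + \frac{13338482752}{18477999235} = \frac{6392458695831767}{18477999235}$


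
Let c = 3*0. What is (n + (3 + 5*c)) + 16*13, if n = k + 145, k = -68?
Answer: 288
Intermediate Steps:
n = 77 (n = -68 + 145 = 77)
c = 0
(n + (3 + 5*c)) + 16*13 = (77 + (3 + 5*0)) + 16*13 = (77 + (3 + 0)) + 208 = (77 + 3) + 208 = 80 + 208 = 288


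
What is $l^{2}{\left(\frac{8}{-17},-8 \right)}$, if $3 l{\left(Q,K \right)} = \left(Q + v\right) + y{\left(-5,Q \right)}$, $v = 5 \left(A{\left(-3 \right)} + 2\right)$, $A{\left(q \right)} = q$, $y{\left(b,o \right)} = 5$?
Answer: $\frac{64}{2601} \approx 0.024606$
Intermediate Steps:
$v = -5$ ($v = 5 \left(-3 + 2\right) = 5 \left(-1\right) = -5$)
$l{\left(Q,K \right)} = \frac{Q}{3}$ ($l{\left(Q,K \right)} = \frac{\left(Q - 5\right) + 5}{3} = \frac{\left(-5 + Q\right) + 5}{3} = \frac{Q}{3}$)
$l^{2}{\left(\frac{8}{-17},-8 \right)} = \left(\frac{8 \frac{1}{-17}}{3}\right)^{2} = \left(\frac{8 \left(- \frac{1}{17}\right)}{3}\right)^{2} = \left(\frac{1}{3} \left(- \frac{8}{17}\right)\right)^{2} = \left(- \frac{8}{51}\right)^{2} = \frac{64}{2601}$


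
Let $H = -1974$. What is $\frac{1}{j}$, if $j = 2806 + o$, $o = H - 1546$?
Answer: $- \frac{1}{714} \approx -0.0014006$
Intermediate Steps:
$o = -3520$ ($o = -1974 - 1546 = -3520$)
$j = -714$ ($j = 2806 - 3520 = -714$)
$\frac{1}{j} = \frac{1}{-714} = - \frac{1}{714}$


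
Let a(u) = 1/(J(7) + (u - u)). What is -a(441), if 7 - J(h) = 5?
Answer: -½ ≈ -0.50000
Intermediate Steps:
J(h) = 2 (J(h) = 7 - 1*5 = 7 - 5 = 2)
a(u) = ½ (a(u) = 1/(2 + (u - u)) = 1/(2 + 0) = 1/2 = ½)
-a(441) = -1*½ = -½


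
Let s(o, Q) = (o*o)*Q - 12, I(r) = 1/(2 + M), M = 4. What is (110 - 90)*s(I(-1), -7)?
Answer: -2195/9 ≈ -243.89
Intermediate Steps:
I(r) = 1/6 (I(r) = 1/(2 + 4) = 1/6)
s(o, Q) = -12 + Q*o**2 (s(o, Q) = o**2*Q - 12 = Q*o**2 - 12 = -12 + Q*o**2)
(110 - 90)*s(I(-1), -7) = (110 - 90)*(-12 - 7*(1/6)**2) = 20*(-12 - 7*1/36) = 20*(-12 - 7/36) = 20*(-439/36) = -2195/9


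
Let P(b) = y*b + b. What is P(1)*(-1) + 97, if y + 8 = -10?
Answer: 114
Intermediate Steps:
y = -18 (y = -8 - 10 = -18)
P(b) = -17*b (P(b) = -18*b + b = -17*b)
P(1)*(-1) + 97 = -17*1*(-1) + 97 = -17*(-1) + 97 = 17 + 97 = 114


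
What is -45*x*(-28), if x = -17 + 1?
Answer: -20160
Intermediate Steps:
x = -16
-45*x*(-28) = -45*(-16)*(-28) = 720*(-28) = -20160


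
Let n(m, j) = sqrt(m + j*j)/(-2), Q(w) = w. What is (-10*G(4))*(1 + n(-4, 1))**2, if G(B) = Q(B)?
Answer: -10 + 40*I*sqrt(3) ≈ -10.0 + 69.282*I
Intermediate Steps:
G(B) = B
n(m, j) = -sqrt(m + j**2)/2 (n(m, j) = sqrt(m + j**2)*(-1/2) = -sqrt(m + j**2)/2)
(-10*G(4))*(1 + n(-4, 1))**2 = (-10*4)*(1 - sqrt(-4 + 1**2)/2)**2 = -40*(1 - sqrt(-4 + 1)/2)**2 = -40*(1 - I*sqrt(3)/2)**2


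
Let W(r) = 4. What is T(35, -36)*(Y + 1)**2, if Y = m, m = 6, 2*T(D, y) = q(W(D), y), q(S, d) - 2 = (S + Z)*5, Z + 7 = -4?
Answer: -1617/2 ≈ -808.50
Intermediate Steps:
Z = -11 (Z = -7 - 4 = -11)
q(S, d) = -53 + 5*S (q(S, d) = 2 + (S - 11)*5 = 2 + (-11 + S)*5 = 2 + (-55 + 5*S) = -53 + 5*S)
T(D, y) = -33/2 (T(D, y) = (-53 + 5*4)/2 = (-53 + 20)/2 = (1/2)*(-33) = -33/2)
Y = 6
T(35, -36)*(Y + 1)**2 = -33*(6 + 1)**2/2 = -33/2*7**2 = -33/2*49 = -1617/2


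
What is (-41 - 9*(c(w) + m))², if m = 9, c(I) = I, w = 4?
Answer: 24964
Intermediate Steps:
(-41 - 9*(c(w) + m))² = (-41 - 9*(4 + 9))² = (-41 - 9*13)² = (-41 - 117)² = (-158)² = 24964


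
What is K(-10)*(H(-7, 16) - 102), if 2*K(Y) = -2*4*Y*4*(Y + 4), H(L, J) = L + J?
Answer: 89280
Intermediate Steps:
H(L, J) = J + L
K(Y) = -4*Y*(16 + 4*Y) (K(Y) = (-2*4*Y*4*(Y + 4))/2 = (-2*4*Y*4*(4 + Y))/2 = (-2*4*Y*(16 + 4*Y))/2 = (-8*Y*(16 + 4*Y))/2 = -4*Y*(16 + 4*Y))
K(-10)*(H(-7, 16) - 102) = (-16*(-10)*(4 - 10))*((16 - 7) - 102) = (-16*(-10)*(-6))*(9 - 102) = -960*(-93) = 89280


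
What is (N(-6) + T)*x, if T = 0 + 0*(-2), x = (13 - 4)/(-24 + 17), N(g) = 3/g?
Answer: 9/14 ≈ 0.64286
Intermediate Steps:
x = -9/7 (x = 9/(-7) = 9*(-1/7) = -9/7 ≈ -1.2857)
T = 0 (T = 0 + 0 = 0)
(N(-6) + T)*x = (3/(-6) + 0)*(-9/7) = (3*(-1/6) + 0)*(-9/7) = (-1/2 + 0)*(-9/7) = -1/2*(-9/7) = 9/14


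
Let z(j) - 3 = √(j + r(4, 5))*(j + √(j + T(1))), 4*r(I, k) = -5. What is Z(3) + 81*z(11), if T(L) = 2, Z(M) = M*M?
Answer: 252 + 891*√39/2 + 1053*√3/2 ≈ 3946.1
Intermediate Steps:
r(I, k) = -5/4 (r(I, k) = (¼)*(-5) = -5/4)
Z(M) = M²
z(j) = 3 + √(-5/4 + j)*(j + √(2 + j)) (z(j) = 3 + √(j - 5/4)*(j + √(j + 2)) = 3 + √(-5/4 + j)*(j + √(2 + j)))
Z(3) + 81*z(11) = 3² + 81*(3 + (½)*11*√(-5 + 4*11) + √(-5 + 4*11)*√(2 + 11)/2) = 9 + 81*(3 + (½)*11*√(-5 + 44) + √(-5 + 44)*√13/2) = 9 + 81*(3 + (½)*11*√39 + √39*√13/2) = 9 + 81*(3 + 11*√39/2 + 13*√3/2) = 9 + (243 + 891*√39/2 + 1053*√3/2) = 252 + 891*√39/2 + 1053*√3/2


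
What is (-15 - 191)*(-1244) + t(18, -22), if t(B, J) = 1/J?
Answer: 5637807/22 ≈ 2.5626e+5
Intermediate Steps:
(-15 - 191)*(-1244) + t(18, -22) = (-15 - 191)*(-1244) + 1/(-22) = -206*(-1244) - 1/22 = 256264 - 1/22 = 5637807/22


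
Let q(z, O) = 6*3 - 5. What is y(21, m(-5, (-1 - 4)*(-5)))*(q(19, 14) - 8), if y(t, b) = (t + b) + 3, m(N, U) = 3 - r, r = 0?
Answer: 135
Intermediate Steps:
q(z, O) = 13 (q(z, O) = 18 - 5 = 13)
m(N, U) = 3 (m(N, U) = 3 - 1*0 = 3 + 0 = 3)
y(t, b) = 3 + b + t (y(t, b) = (b + t) + 3 = 3 + b + t)
y(21, m(-5, (-1 - 4)*(-5)))*(q(19, 14) - 8) = (3 + 3 + 21)*(13 - 8) = 27*5 = 135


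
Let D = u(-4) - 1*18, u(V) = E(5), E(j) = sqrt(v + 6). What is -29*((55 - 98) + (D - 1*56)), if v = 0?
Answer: 3393 - 29*sqrt(6) ≈ 3322.0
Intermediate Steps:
E(j) = sqrt(6) (E(j) = sqrt(0 + 6) = sqrt(6))
u(V) = sqrt(6)
D = -18 + sqrt(6) (D = sqrt(6) - 1*18 = sqrt(6) - 18 = -18 + sqrt(6) ≈ -15.551)
-29*((55 - 98) + (D - 1*56)) = -29*((55 - 98) + ((-18 + sqrt(6)) - 1*56)) = -29*(-43 + ((-18 + sqrt(6)) - 56)) = -29*(-43 + (-74 + sqrt(6))) = -29*(-117 + sqrt(6)) = 3393 - 29*sqrt(6)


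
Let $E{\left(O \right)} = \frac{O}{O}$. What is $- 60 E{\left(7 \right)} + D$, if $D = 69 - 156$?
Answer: $-147$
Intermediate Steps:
$E{\left(O \right)} = 1$
$D = -87$ ($D = 69 - 156 = -87$)
$- 60 E{\left(7 \right)} + D = \left(-60\right) 1 - 87 = -60 - 87 = -147$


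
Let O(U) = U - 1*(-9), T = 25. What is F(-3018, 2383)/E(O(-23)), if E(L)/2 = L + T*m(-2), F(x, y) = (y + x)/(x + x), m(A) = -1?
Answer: -635/470808 ≈ -0.0013487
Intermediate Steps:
O(U) = 9 + U (O(U) = U + 9 = 9 + U)
F(x, y) = (x + y)/(2*x) (F(x, y) = (x + y)/((2*x)) = (x + y)*(1/(2*x)) = (x + y)/(2*x))
E(L) = -50 + 2*L (E(L) = 2*(L + 25*(-1)) = 2*(L - 25) = 2*(-25 + L) = -50 + 2*L)
F(-3018, 2383)/E(O(-23)) = ((½)*(-3018 + 2383)/(-3018))/(-50 + 2*(9 - 23)) = ((½)*(-1/3018)*(-635))/(-50 + 2*(-14)) = 635/(6036*(-50 - 28)) = (635/6036)/(-78) = (635/6036)*(-1/78) = -635/470808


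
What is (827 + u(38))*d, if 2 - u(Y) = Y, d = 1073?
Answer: 848743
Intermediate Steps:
u(Y) = 2 - Y
(827 + u(38))*d = (827 + (2 - 1*38))*1073 = (827 + (2 - 38))*1073 = (827 - 36)*1073 = 791*1073 = 848743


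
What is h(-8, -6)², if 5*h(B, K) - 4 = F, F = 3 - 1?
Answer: 36/25 ≈ 1.4400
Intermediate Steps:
F = 2
h(B, K) = 6/5 (h(B, K) = ⅘ + (⅕)*2 = ⅘ + ⅖ = 6/5)
h(-8, -6)² = (6/5)² = 36/25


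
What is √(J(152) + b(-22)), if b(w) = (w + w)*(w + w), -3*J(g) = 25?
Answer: √17349/3 ≈ 43.905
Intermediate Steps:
J(g) = -25/3 (J(g) = -⅓*25 = -25/3)
b(w) = 4*w² (b(w) = (2*w)*(2*w) = 4*w²)
√(J(152) + b(-22)) = √(-25/3 + 4*(-22)²) = √(-25/3 + 4*484) = √(-25/3 + 1936) = √(5783/3) = √17349/3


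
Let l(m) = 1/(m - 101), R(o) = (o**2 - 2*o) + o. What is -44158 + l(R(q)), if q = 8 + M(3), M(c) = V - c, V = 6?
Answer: -397421/9 ≈ -44158.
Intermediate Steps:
M(c) = 6 - c
q = 11 (q = 8 + (6 - 1*3) = 8 + (6 - 3) = 8 + 3 = 11)
R(o) = o**2 - o
l(m) = 1/(-101 + m)
-44158 + l(R(q)) = -44158 + 1/(-101 + 11*(-1 + 11)) = -44158 + 1/(-101 + 11*10) = -44158 + 1/(-101 + 110) = -44158 + 1/9 = -397421/9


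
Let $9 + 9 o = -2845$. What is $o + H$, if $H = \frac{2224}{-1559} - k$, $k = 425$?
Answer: $- \frac{10432577}{14031} \approx -743.54$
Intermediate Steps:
$o = - \frac{2854}{9}$ ($o = -1 + \frac{1}{9} \left(-2845\right) = -1 - \frac{2845}{9} = - \frac{2854}{9} \approx -317.11$)
$H = - \frac{664799}{1559}$ ($H = \frac{2224}{-1559} - 425 = 2224 \left(- \frac{1}{1559}\right) - 425 = - \frac{2224}{1559} - 425 = - \frac{664799}{1559} \approx -426.43$)
$o + H = - \frac{2854}{9} - \frac{664799}{1559} = - \frac{10432577}{14031}$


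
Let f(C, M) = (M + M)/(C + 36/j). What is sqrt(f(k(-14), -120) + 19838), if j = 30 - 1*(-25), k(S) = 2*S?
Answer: sqrt(175366118)/94 ≈ 140.88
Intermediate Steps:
j = 55 (j = 30 + 25 = 55)
f(C, M) = 2*M/(36/55 + C) (f(C, M) = (M + M)/(C + 36/55) = (2*M)/(C + 36*(1/55)) = (2*M)/(C + 36/55) = (2*M)/(36/55 + C) = 2*M/(36/55 + C))
sqrt(f(k(-14), -120) + 19838) = sqrt(110*(-120)/(36 + 55*(2*(-14))) + 19838) = sqrt(110*(-120)/(36 + 55*(-28)) + 19838) = sqrt(110*(-120)/(36 - 1540) + 19838) = sqrt(110*(-120)/(-1504) + 19838) = sqrt(110*(-120)*(-1/1504) + 19838) = sqrt(825/94 + 19838) = sqrt(1865597/94) = sqrt(175366118)/94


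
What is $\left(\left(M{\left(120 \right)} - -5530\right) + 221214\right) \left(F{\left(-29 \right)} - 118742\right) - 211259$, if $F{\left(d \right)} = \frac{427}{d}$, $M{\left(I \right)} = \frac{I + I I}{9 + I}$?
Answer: $- \frac{33595368332213}{1247} \approx -2.6941 \cdot 10^{10}$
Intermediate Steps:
$M{\left(I \right)} = \frac{I + I^{2}}{9 + I}$
$\left(\left(M{\left(120 \right)} - -5530\right) + 221214\right) \left(F{\left(-29 \right)} - 118742\right) - 211259 = \left(\left(\frac{120 \left(1 + 120\right)}{9 + 120} - -5530\right) + 221214\right) \left(\frac{427}{-29} - 118742\right) - 211259 = \left(\left(120 \cdot \frac{1}{129} \cdot 121 + 5530\right) + 221214\right) \left(427 \left(- \frac{1}{29}\right) - 118742\right) - 211259 = \left(\left(120 \cdot \frac{1}{129} \cdot 121 + 5530\right) + 221214\right) \left(- \frac{427}{29} - 118742\right) - 211259 = \left(\left(\frac{4840}{43} + 5530\right) + 221214\right) \left(- \frac{3443945}{29}\right) - 211259 = \left(\frac{242630}{43} + 221214\right) \left(- \frac{3443945}{29}\right) - 211259 = \frac{9754832}{43} \left(- \frac{3443945}{29}\right) - 211259 = - \frac{33595104892240}{1247} - 211259 = - \frac{33595368332213}{1247}$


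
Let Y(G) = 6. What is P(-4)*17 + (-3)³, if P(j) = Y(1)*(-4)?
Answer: -435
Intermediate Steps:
P(j) = -24 (P(j) = 6*(-4) = -24)
P(-4)*17 + (-3)³ = -24*17 + (-3)³ = -408 - 27 = -435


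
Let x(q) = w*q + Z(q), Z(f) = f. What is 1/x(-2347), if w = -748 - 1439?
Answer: 1/5130542 ≈ 1.9491e-7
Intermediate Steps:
w = -2187
x(q) = -2186*q (x(q) = -2187*q + q = -2186*q)
1/x(-2347) = 1/(-2186*(-2347)) = 1/5130542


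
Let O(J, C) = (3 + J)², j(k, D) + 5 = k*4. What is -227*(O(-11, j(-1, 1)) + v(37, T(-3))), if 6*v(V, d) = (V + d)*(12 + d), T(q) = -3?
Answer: -26105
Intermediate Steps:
j(k, D) = -5 + 4*k (j(k, D) = -5 + k*4 = -5 + 4*k)
v(V, d) = (12 + d)*(V + d)/6 (v(V, d) = ((V + d)*(12 + d))/6 = ((12 + d)*(V + d))/6 = (12 + d)*(V + d)/6)
-227*(O(-11, j(-1, 1)) + v(37, T(-3))) = -227*((3 - 11)² + (2*37 + 2*(-3) + (⅙)*(-3)² + (⅙)*37*(-3))) = -227*((-8)² + (74 - 6 + (⅙)*9 - 37/2)) = -227*(64 + (74 - 6 + 3/2 - 37/2)) = -227*(64 + 51) = -227*115 = -26105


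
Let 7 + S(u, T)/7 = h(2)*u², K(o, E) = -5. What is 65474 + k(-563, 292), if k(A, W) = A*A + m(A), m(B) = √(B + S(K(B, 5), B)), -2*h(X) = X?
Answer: 382443 + I*√787 ≈ 3.8244e+5 + 28.054*I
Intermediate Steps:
h(X) = -X/2
S(u, T) = -49 - 7*u² (S(u, T) = -49 + 7*((-½*2)*u²) = -49 + 7*(-u²) = -49 - 7*u²)
m(B) = √(-224 + B) (m(B) = √(B + (-49 - 7*(-5)²)) = √(B + (-49 - 7*25)) = √(B + (-49 - 175)) = √(B - 224) = √(-224 + B))
k(A, W) = A² + √(-224 + A) (k(A, W) = A*A + √(-224 + A) = A² + √(-224 + A))
65474 + k(-563, 292) = 65474 + ((-563)² + √(-224 - 563)) = 65474 + (316969 + √(-787)) = 65474 + (316969 + I*√787) = 382443 + I*√787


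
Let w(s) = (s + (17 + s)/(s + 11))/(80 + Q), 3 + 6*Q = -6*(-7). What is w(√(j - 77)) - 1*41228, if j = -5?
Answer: 2*(-3566210*√82 + 39228507*I)/(173*(√82 - 11*I)) ≈ -41228.0 + 0.10159*I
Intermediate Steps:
Q = 13/2 (Q = -½ + (-6*(-7))/6 = -½ + (⅙)*42 = -½ + 7 = 13/2 ≈ 6.5000)
w(s) = 2*s/173 + 2*(17 + s)/(173*(11 + s)) (w(s) = (s + (17 + s)/(s + 11))/(80 + 13/2) = (s + (17 + s)/(11 + s))/(173/2) = (s + (17 + s)/(11 + s))*(2/173) = 2*s/173 + 2*(17 + s)/(173*(11 + s)))
w(√(j - 77)) - 1*41228 = 2*(17 + (√(-5 - 77))² + 12*√(-5 - 77))/(173*(11 + √(-5 - 77))) - 1*41228 = 2*(17 + (√(-82))² + 12*√(-82))/(173*(11 + √(-82))) - 41228 = 2*(17 + (I*√82)² + 12*(I*√82))/(173*(11 + I*√82)) - 41228 = 2*(17 - 82 + 12*I*√82)/(173*(11 + I*√82)) - 41228 = 2*(-65 + 12*I*√82)/(173*(11 + I*√82)) - 41228 = -41228 + 2*(-65 + 12*I*√82)/(173*(11 + I*√82))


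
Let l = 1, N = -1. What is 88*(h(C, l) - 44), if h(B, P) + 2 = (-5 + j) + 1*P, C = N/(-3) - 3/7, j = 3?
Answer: -4136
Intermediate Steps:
C = -2/21 (C = -1/(-3) - 3/7 = -1*(-⅓) - 3*⅐ = ⅓ - 3/7 = -2/21 ≈ -0.095238)
h(B, P) = -4 + P (h(B, P) = -2 + ((-5 + 3) + 1*P) = -2 + (-2 + P) = -4 + P)
88*(h(C, l) - 44) = 88*((-4 + 1) - 44) = 88*(-3 - 44) = 88*(-47) = -4136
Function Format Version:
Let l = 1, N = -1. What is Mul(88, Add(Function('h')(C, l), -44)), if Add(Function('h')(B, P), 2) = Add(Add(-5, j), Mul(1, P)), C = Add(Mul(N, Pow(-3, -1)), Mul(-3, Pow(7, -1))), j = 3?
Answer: -4136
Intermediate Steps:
C = Rational(-2, 21) (C = Add(Mul(-1, Pow(-3, -1)), Mul(-3, Pow(7, -1))) = Add(Mul(-1, Rational(-1, 3)), Mul(-3, Rational(1, 7))) = Add(Rational(1, 3), Rational(-3, 7)) = Rational(-2, 21) ≈ -0.095238)
Function('h')(B, P) = Add(-4, P) (Function('h')(B, P) = Add(-2, Add(Add(-5, 3), Mul(1, P))) = Add(-2, Add(-2, P)) = Add(-4, P))
Mul(88, Add(Function('h')(C, l), -44)) = Mul(88, Add(Add(-4, 1), -44)) = Mul(88, Add(-3, -44)) = Mul(88, -47) = -4136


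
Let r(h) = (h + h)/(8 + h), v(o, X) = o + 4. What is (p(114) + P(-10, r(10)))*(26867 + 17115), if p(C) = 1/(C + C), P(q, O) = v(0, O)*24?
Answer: 481360999/114 ≈ 4.2225e+6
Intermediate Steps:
v(o, X) = 4 + o
r(h) = 2*h/(8 + h) (r(h) = (2*h)/(8 + h) = 2*h/(8 + h))
P(q, O) = 96 (P(q, O) = (4 + 0)*24 = 4*24 = 96)
p(C) = 1/(2*C)
(p(114) + P(-10, r(10)))*(26867 + 17115) = ((1/2)/114 + 96)*(26867 + 17115) = ((1/2)*(1/114) + 96)*43982 = (1/228 + 96)*43982 = (21889/228)*43982 = 481360999/114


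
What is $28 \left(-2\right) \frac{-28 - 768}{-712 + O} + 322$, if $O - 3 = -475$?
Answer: $\frac{10521}{37} \approx 284.35$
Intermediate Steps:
$O = -472$ ($O = 3 - 475 = -472$)
$28 \left(-2\right) \frac{-28 - 768}{-712 + O} + 322 = 28 \left(-2\right) \frac{-28 - 768}{-712 - 472} + 322 = - 56 \left(- \frac{796}{-1184}\right) + 322 = - 56 \left(\left(-796\right) \left(- \frac{1}{1184}\right)\right) + 322 = \left(-56\right) \frac{199}{296} + 322 = - \frac{1393}{37} + 322 = \frac{10521}{37}$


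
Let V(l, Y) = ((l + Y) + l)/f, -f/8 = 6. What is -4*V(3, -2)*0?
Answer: 0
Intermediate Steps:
f = -48 (f = -8*6 = -48)
V(l, Y) = -l/24 - Y/48 (V(l, Y) = ((l + Y) + l)/(-48) = ((Y + l) + l)*(-1/48) = (Y + 2*l)*(-1/48) = -l/24 - Y/48)
-4*V(3, -2)*0 = -4*(-1/24*3 - 1/48*(-2))*0 = -4*(-1/8 + 1/24)*0 = -4*(-1/12)*0 = (1/3)*0 = 0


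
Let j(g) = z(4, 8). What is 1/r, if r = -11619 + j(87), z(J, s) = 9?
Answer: -1/11610 ≈ -8.6133e-5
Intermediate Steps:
j(g) = 9
r = -11610 (r = -11619 + 9 = -11610)
1/r = 1/(-11610) = -1/11610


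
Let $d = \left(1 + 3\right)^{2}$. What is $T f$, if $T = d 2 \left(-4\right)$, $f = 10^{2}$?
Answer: $-12800$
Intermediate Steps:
$f = 100$
$d = 16$ ($d = 4^{2} = 16$)
$T = -128$ ($T = 16 \cdot 2 \left(-4\right) = 16 \left(-8\right) = -128$)
$T f = \left(-128\right) 100 = -12800$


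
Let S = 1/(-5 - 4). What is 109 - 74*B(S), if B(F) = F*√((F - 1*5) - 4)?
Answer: 109 + 74*I*√82/27 ≈ 109.0 + 24.818*I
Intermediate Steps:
S = -⅑ (S = 1/(-9) = -⅑ ≈ -0.11111)
B(F) = F*√(-9 + F) (B(F) = F*√((F - 5) - 4) = F*√((-5 + F) - 4) = F*√(-9 + F))
109 - 74*B(S) = 109 - (-74)*√(-9 - ⅑)/9 = 109 - (-74)*√(-82/9)/9 = 109 - (-74)*I*√82/3/9 = 109 - (-74)*I*√82/27 = 109 + 74*I*√82/27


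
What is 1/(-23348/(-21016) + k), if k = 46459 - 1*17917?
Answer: 5254/149965505 ≈ 3.5035e-5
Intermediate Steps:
k = 28542 (k = 46459 - 17917 = 28542)
1/(-23348/(-21016) + k) = 1/(-23348/(-21016) + 28542) = 1/(-23348*(-1/21016) + 28542) = 1/(5837/5254 + 28542) = 1/(149965505/5254) = 5254/149965505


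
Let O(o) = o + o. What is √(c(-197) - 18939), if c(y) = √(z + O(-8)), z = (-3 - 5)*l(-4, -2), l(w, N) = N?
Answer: I*√18939 ≈ 137.62*I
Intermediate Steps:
O(o) = 2*o
z = 16 (z = (-3 - 5)*(-2) = -8*(-2) = 16)
c(y) = 0 (c(y) = √(16 + 2*(-8)) = √(16 - 16) = √0 = 0)
√(c(-197) - 18939) = √(0 - 18939) = √(-18939) = I*√18939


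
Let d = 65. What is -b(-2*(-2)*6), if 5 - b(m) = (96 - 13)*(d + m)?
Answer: 7382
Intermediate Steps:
b(m) = -5390 - 83*m (b(m) = 5 - (96 - 13)*(65 + m) = 5 - 83*(65 + m) = 5 - (5395 + 83*m) = 5 + (-5395 - 83*m) = -5390 - 83*m)
-b(-2*(-2)*6) = -(-5390 - 83*(-2*(-2))*6) = -(-5390 - 332*6) = -(-5390 - 83*24) = -(-5390 - 1992) = -1*(-7382) = 7382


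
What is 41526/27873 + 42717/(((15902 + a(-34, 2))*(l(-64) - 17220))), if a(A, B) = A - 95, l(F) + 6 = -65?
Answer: 1258248276453/844647730471 ≈ 1.4897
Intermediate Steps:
l(F) = -71 (l(F) = -6 - 65 = -71)
a(A, B) = -95 + A
41526/27873 + 42717/(((15902 + a(-34, 2))*(l(-64) - 17220))) = 41526/27873 + 42717/(((15902 + (-95 - 34))*(-71 - 17220))) = 41526*(1/27873) + 42717/(((15902 - 129)*(-17291))) = 4614/3097 + 42717/((15773*(-17291))) = 4614/3097 + 42717/(-272730943) = 4614/3097 + 42717*(-1/272730943) = 4614/3097 - 42717/272730943 = 1258248276453/844647730471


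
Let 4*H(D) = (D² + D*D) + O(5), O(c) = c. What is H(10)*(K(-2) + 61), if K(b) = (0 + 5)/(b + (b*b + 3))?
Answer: 6355/2 ≈ 3177.5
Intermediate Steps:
K(b) = 5/(3 + b + b²) (K(b) = 5/(b + (b² + 3)) = 5/(b + (3 + b²)) = 5/(3 + b + b²))
H(D) = 5/4 + D²/2 (H(D) = ((D² + D*D) + 5)/4 = ((D² + D²) + 5)/4 = (2*D² + 5)/4 = (5 + 2*D²)/4 = 5/4 + D²/2)
H(10)*(K(-2) + 61) = (5/4 + (½)*10²)*(5/(3 - 2 + (-2)²) + 61) = (5/4 + (½)*100)*(5/(3 - 2 + 4) + 61) = (5/4 + 50)*(5/5 + 61) = 205*(5*(⅕) + 61)/4 = 205*(1 + 61)/4 = (205/4)*62 = 6355/2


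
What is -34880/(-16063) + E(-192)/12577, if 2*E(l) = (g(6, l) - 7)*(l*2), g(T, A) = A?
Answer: 1052420864/202024351 ≈ 5.2094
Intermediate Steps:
E(l) = l*(-7 + l) (E(l) = ((l - 7)*(l*2))/2 = ((-7 + l)*(2*l))/2 = (2*l*(-7 + l))/2 = l*(-7 + l))
-34880/(-16063) + E(-192)/12577 = -34880/(-16063) - 192*(-7 - 192)/12577 = -34880*(-1/16063) - 192*(-199)*(1/12577) = 34880/16063 + 38208*(1/12577) = 34880/16063 + 38208/12577 = 1052420864/202024351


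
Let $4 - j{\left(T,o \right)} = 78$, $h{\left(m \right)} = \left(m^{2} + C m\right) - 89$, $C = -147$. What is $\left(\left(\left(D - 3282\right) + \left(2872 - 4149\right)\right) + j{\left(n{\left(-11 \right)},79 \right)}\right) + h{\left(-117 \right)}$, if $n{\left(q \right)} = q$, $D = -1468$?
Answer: $24698$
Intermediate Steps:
$h{\left(m \right)} = -89 + m^{2} - 147 m$ ($h{\left(m \right)} = \left(m^{2} - 147 m\right) - 89 = -89 + m^{2} - 147 m$)
$j{\left(T,o \right)} = -74$ ($j{\left(T,o \right)} = 4 - 78 = -74$)
$\left(\left(\left(D - 3282\right) + \left(2872 - 4149\right)\right) + j{\left(n{\left(-11 \right)},79 \right)}\right) + h{\left(-117 \right)} = \left(\left(\left(-1468 - 3282\right) + \left(2872 - 4149\right)\right) - 74\right) - \left(-17110 - 13689\right) = \left(\left(-4750 - 1277\right) - 74\right) + \left(-89 + 13689 + 17199\right) = \left(-6027 - 74\right) + 30799 = -6101 + 30799 = 24698$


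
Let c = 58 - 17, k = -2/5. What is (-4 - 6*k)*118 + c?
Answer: -739/5 ≈ -147.80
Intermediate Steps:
k = -2/5 (k = -2*1/5 = -2/5 ≈ -0.40000)
c = 41
(-4 - 6*k)*118 + c = (-4 - 6*(-2/5))*118 + 41 = (-4 + 12/5)*118 + 41 = -8/5*118 + 41 = -944/5 + 41 = -739/5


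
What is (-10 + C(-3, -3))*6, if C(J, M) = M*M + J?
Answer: -24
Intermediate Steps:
C(J, M) = J + M² (C(J, M) = M² + J = J + M²)
(-10 + C(-3, -3))*6 = (-10 + (-3 + (-3)²))*6 = (-10 + (-3 + 9))*6 = (-10 + 6)*6 = -4*6 = -24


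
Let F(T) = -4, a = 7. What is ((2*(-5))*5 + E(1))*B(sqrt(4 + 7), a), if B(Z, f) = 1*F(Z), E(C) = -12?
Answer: 248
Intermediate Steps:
B(Z, f) = -4 (B(Z, f) = 1*(-4) = -4)
((2*(-5))*5 + E(1))*B(sqrt(4 + 7), a) = ((2*(-5))*5 - 12)*(-4) = (-10*5 - 12)*(-4) = (-50 - 12)*(-4) = -62*(-4) = 248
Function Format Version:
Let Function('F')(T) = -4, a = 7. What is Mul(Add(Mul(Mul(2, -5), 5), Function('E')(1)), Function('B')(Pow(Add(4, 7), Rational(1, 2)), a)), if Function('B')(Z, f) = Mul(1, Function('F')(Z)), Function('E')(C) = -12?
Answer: 248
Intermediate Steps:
Function('B')(Z, f) = -4 (Function('B')(Z, f) = Mul(1, -4) = -4)
Mul(Add(Mul(Mul(2, -5), 5), Function('E')(1)), Function('B')(Pow(Add(4, 7), Rational(1, 2)), a)) = Mul(Add(Mul(Mul(2, -5), 5), -12), -4) = Mul(Add(Mul(-10, 5), -12), -4) = Mul(Add(-50, -12), -4) = Mul(-62, -4) = 248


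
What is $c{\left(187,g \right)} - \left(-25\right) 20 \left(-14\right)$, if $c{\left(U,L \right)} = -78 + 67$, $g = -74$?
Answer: $-7011$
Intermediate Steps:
$c{\left(U,L \right)} = -11$
$c{\left(187,g \right)} - \left(-25\right) 20 \left(-14\right) = -11 - \left(-25\right) 20 \left(-14\right) = -11 - \left(-500\right) \left(-14\right) = -11 - 7000 = -7011$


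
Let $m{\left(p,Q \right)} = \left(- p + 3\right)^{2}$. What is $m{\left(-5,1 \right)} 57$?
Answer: $3648$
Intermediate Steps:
$m{\left(p,Q \right)} = \left(3 - p\right)^{2}$
$m{\left(-5,1 \right)} 57 = \left(-3 - 5\right)^{2} \cdot 57 = \left(-8\right)^{2} \cdot 57 = 64 \cdot 57 = 3648$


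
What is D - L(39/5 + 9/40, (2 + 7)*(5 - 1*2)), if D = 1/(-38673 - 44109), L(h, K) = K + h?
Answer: -57988811/1655640 ≈ -35.025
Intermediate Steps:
D = -1/82782 (D = 1/(-82782) = -1/82782 ≈ -1.2080e-5)
D - L(39/5 + 9/40, (2 + 7)*(5 - 1*2)) = -1/82782 - ((2 + 7)*(5 - 1*2) + (39/5 + 9/40)) = -1/82782 - (9*(5 - 2) + (39*(1/5) + 9*(1/40))) = -1/82782 - (9*3 + (39/5 + 9/40)) = -1/82782 - (27 + 321/40) = -1/82782 - 1*1401/40 = -1/82782 - 1401/40 = -57988811/1655640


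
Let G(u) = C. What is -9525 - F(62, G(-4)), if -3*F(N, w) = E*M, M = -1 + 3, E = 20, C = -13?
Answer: -28535/3 ≈ -9511.7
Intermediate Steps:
M = 2
G(u) = -13
F(N, w) = -40/3 (F(N, w) = -20*2/3 = -⅓*40 = -40/3)
-9525 - F(62, G(-4)) = -9525 - 1*(-40/3) = -9525 + 40/3 = -28535/3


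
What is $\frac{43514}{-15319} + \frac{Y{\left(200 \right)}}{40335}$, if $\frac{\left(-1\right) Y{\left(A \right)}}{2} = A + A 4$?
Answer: $- \frac{357155038}{123578373} \approx -2.8901$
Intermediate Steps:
$Y{\left(A \right)} = - 10 A$ ($Y{\left(A \right)} = - 2 \left(A + A 4\right) = - 2 \left(A + 4 A\right) = - 2 \cdot 5 A = - 10 A$)
$\frac{43514}{-15319} + \frac{Y{\left(200 \right)}}{40335} = \frac{43514}{-15319} + \frac{\left(-10\right) 200}{40335} = 43514 \left(- \frac{1}{15319}\right) - \frac{400}{8067} = - \frac{43514}{15319} - \frac{400}{8067} = - \frac{357155038}{123578373}$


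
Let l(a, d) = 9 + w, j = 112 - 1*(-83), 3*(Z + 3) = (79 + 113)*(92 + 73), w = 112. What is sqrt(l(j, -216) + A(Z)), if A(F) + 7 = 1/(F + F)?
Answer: sqrt(5646814962)/7038 ≈ 10.677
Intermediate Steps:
Z = 10557 (Z = -3 + ((79 + 113)*(92 + 73))/3 = -3 + (192*165)/3 = -3 + (1/3)*31680 = -3 + 10560 = 10557)
A(F) = -7 + 1/(2*F) (A(F) = -7 + 1/(F + F) = -7 + 1/(2*F))
j = 195 (j = 112 + 83 = 195)
l(a, d) = 121 (l(a, d) = 9 + 112 = 121)
sqrt(l(j, -216) + A(Z)) = sqrt(121 + (-7 + (1/2)/10557)) = sqrt(121 + (-7 + (1/2)*(1/10557))) = sqrt(121 + (-7 + 1/21114)) = sqrt(121 - 147797/21114) = sqrt(2406997/21114) = sqrt(5646814962)/7038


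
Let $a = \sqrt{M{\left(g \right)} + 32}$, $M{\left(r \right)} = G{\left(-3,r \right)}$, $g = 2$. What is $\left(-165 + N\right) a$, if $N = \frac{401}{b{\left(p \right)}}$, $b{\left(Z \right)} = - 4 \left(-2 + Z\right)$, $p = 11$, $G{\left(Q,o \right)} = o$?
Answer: $- \frac{6341 \sqrt{34}}{36} \approx -1027.1$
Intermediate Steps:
$b{\left(Z \right)} = 8 - 4 Z$
$M{\left(r \right)} = r$
$N = - \frac{401}{36}$ ($N = \frac{401}{8 - 44} = \frac{401}{-36} = 401 \left(- \frac{1}{36}\right) = - \frac{401}{36} \approx -11.139$)
$a = \sqrt{34}$ ($a = \sqrt{2 + 32} = \sqrt{34} \approx 5.8309$)
$\left(-165 + N\right) a = \left(-165 - \frac{401}{36}\right) \sqrt{34} = - \frac{6341 \sqrt{34}}{36}$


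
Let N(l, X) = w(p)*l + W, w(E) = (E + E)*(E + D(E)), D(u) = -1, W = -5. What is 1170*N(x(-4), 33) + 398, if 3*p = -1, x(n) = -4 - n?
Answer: -5452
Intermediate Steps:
p = -1/3 (p = (1/3)*(-1) = -1/3 ≈ -0.33333)
w(E) = 2*E*(-1 + E) (w(E) = (E + E)*(E - 1) = (2*E)*(-1 + E) = 2*E*(-1 + E))
N(l, X) = -5 + 8*l/9 (N(l, X) = (2*(-1/3)*(-1 - 1/3))*l - 5 = (2*(-1/3)*(-4/3))*l - 5 = 8*l/9 - 5 = -5 + 8*l/9)
1170*N(x(-4), 33) + 398 = 1170*(-5 + 8*(-4 - 1*(-4))/9) + 398 = 1170*(-5 + 8*(-4 + 4)/9) + 398 = 1170*(-5 + (8/9)*0) + 398 = 1170*(-5 + 0) + 398 = 1170*(-5) + 398 = -5850 + 398 = -5452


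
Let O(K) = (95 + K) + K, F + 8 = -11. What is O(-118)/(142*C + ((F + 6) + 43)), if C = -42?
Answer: 47/1978 ≈ 0.023761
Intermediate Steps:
F = -19 (F = -8 - 11 = -19)
O(K) = 95 + 2*K
O(-118)/(142*C + ((F + 6) + 43)) = (95 + 2*(-118))/(142*(-42) + ((-19 + 6) + 43)) = (95 - 236)/(-5964 + (-13 + 43)) = -141/(-5964 + 30) = -141/(-5934) = -141*(-1/5934) = 47/1978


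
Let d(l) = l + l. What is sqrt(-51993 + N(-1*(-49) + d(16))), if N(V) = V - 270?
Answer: 3*I*sqrt(5798) ≈ 228.43*I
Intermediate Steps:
d(l) = 2*l
N(V) = -270 + V
sqrt(-51993 + N(-1*(-49) + d(16))) = sqrt(-51993 + (-270 + (-1*(-49) + 2*16))) = sqrt(-51993 + (-270 + (49 + 32))) = sqrt(-51993 + (-270 + 81)) = sqrt(-51993 - 189) = sqrt(-52182) = 3*I*sqrt(5798)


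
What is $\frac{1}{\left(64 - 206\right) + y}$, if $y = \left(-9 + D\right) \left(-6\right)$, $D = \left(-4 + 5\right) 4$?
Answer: $- \frac{1}{112} \approx -0.0089286$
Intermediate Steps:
$D = 4$ ($D = 1 \cdot 4 = 4$)
$y = 30$ ($y = \left(-9 + 4\right) \left(-6\right) = \left(-5\right) \left(-6\right) = 30$)
$\frac{1}{\left(64 - 206\right) + y} = \frac{1}{\left(64 - 206\right) + 30} = \frac{1}{-142 + 30} = \frac{1}{-112} = - \frac{1}{112}$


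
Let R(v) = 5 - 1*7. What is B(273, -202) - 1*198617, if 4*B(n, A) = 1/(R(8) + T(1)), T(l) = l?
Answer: -794469/4 ≈ -1.9862e+5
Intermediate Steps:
R(v) = -2 (R(v) = 5 - 7 = -2)
B(n, A) = -1/4 (B(n, A) = 1/(4*(-2 + 1)) = (1/4)/(-1) = (1/4)*(-1) = -1/4)
B(273, -202) - 1*198617 = -1/4 - 1*198617 = -1/4 - 198617 = -794469/4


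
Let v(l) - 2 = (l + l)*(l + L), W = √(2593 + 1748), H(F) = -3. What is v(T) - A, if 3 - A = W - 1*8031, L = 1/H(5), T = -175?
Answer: 160004/3 + √4341 ≈ 53401.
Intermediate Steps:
W = √4341 ≈ 65.886
L = -⅓ (L = 1/(-3) = -⅓ ≈ -0.33333)
v(l) = 2 + 2*l*(-⅓ + l) (v(l) = 2 + (l + l)*(l - ⅓) = 2 + (2*l)*(-⅓ + l) = 2 + 2*l*(-⅓ + l))
A = 8034 - √4341 (A = 3 - (√4341 - 1*8031) = 3 - (√4341 - 8031) = 3 - (-8031 + √4341) = 3 + (8031 - √4341) = 8034 - √4341 ≈ 7968.1)
v(T) - A = (2 + 2*(-175)² - ⅔*(-175)) - (8034 - √4341) = (2 + 2*30625 + 350/3) + (-8034 + √4341) = (2 + 61250 + 350/3) + (-8034 + √4341) = 184106/3 + (-8034 + √4341) = 160004/3 + √4341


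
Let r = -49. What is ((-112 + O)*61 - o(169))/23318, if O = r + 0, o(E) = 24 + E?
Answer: -5007/11659 ≈ -0.42945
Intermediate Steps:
O = -49 (O = -49 + 0 = -49)
((-112 + O)*61 - o(169))/23318 = ((-112 - 49)*61 - (24 + 169))/23318 = (-161*61 - 1*193)*(1/23318) = (-9821 - 193)*(1/23318) = -10014*1/23318 = -5007/11659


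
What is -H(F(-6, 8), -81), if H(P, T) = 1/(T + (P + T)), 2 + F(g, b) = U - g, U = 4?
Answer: 1/154 ≈ 0.0064935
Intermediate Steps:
F(g, b) = 2 - g (F(g, b) = -2 + (4 - g) = 2 - g)
H(P, T) = 1/(P + 2*T)
-H(F(-6, 8), -81) = -1/((2 - 1*(-6)) + 2*(-81)) = -1/((2 + 6) - 162) = -1/(8 - 162) = -1/(-154) = -1*(-1/154) = 1/154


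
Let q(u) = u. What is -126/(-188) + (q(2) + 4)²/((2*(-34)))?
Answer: 225/1598 ≈ 0.14080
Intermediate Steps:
-126/(-188) + (q(2) + 4)²/((2*(-34))) = -126/(-188) + (2 + 4)²/((2*(-34))) = -126*(-1/188) + 6²/(-68) = 63/94 + 36*(-1/68) = 63/94 - 9/17 = 225/1598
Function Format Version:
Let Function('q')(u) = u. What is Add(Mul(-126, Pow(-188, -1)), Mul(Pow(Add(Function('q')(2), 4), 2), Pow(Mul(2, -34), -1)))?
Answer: Rational(225, 1598) ≈ 0.14080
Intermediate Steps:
Add(Mul(-126, Pow(-188, -1)), Mul(Pow(Add(Function('q')(2), 4), 2), Pow(Mul(2, -34), -1))) = Add(Mul(-126, Pow(-188, -1)), Mul(Pow(Add(2, 4), 2), Pow(Mul(2, -34), -1))) = Add(Mul(-126, Rational(-1, 188)), Mul(Pow(6, 2), Pow(-68, -1))) = Add(Rational(63, 94), Mul(36, Rational(-1, 68))) = Add(Rational(63, 94), Rational(-9, 17)) = Rational(225, 1598)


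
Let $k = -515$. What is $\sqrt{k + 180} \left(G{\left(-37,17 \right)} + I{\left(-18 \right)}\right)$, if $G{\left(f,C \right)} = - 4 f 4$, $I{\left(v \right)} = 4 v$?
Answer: $520 i \sqrt{335} \approx 9517.6 i$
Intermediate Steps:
$G{\left(f,C \right)} = - 16 f$
$\sqrt{k + 180} \left(G{\left(-37,17 \right)} + I{\left(-18 \right)}\right) = \sqrt{-515 + 180} \left(\left(-16\right) \left(-37\right) + 4 \left(-18\right)\right) = \sqrt{-335} \left(592 - 72\right) = i \sqrt{335} \cdot 520 = 520 i \sqrt{335}$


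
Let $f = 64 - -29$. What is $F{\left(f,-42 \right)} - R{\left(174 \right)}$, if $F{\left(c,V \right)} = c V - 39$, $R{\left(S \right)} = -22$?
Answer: $-3923$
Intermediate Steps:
$f = 93$ ($f = 64 + 29 = 93$)
$F{\left(c,V \right)} = -39 + V c$ ($F{\left(c,V \right)} = V c - 39 = -39 + V c$)
$F{\left(f,-42 \right)} - R{\left(174 \right)} = \left(-39 - 3906\right) - -22 = \left(-39 - 3906\right) + 22 = -3945 + 22 = -3923$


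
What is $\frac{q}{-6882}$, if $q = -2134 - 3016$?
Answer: $\frac{2575}{3441} \approx 0.74833$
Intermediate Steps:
$q = -5150$
$\frac{q}{-6882} = - \frac{5150}{-6882} = \left(-5150\right) \left(- \frac{1}{6882}\right) = \frac{2575}{3441}$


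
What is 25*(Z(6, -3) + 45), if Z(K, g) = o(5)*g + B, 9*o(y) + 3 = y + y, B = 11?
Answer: 4025/3 ≈ 1341.7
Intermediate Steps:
o(y) = -⅓ + 2*y/9 (o(y) = -⅓ + (y + y)/9 = -⅓ + (2*y)/9 = -⅓ + 2*y/9)
Z(K, g) = 11 + 7*g/9 (Z(K, g) = (-⅓ + (2/9)*5)*g + 11 = (-⅓ + 10/9)*g + 11 = 7*g/9 + 11 = 11 + 7*g/9)
25*(Z(6, -3) + 45) = 25*((11 + (7/9)*(-3)) + 45) = 25*((11 - 7/3) + 45) = 25*(26/3 + 45) = 25*(161/3) = 4025/3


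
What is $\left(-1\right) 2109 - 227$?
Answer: $-2336$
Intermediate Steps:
$\left(-1\right) 2109 - 227 = -2109 - 227 = -2336$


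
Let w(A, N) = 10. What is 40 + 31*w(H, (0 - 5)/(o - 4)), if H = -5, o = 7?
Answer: 350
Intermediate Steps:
40 + 31*w(H, (0 - 5)/(o - 4)) = 40 + 31*10 = 40 + 310 = 350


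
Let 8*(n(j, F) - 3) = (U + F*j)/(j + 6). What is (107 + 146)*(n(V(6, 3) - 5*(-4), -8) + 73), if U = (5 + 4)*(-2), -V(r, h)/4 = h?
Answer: 1066395/56 ≈ 19043.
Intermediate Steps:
V(r, h) = -4*h
U = -18 (U = 9*(-2) = -18)
n(j, F) = 3 + (-18 + F*j)/(8*(6 + j)) (n(j, F) = 3 + ((-18 + F*j)/(j + 6))/8 = 3 + ((-18 + F*j)/(6 + j))/8 = 3 + (-18 + F*j)/(8*(6 + j)))
(107 + 146)*(n(V(6, 3) - 5*(-4), -8) + 73) = (107 + 146)*((126 + 24*(-4*3 - 5*(-4)) - 8*(-4*3 - 5*(-4)))/(8*(6 + (-4*3 - 5*(-4)))) + 73) = 253*((126 + 24*(-12 + 20) - 8*(-12 + 20))/(8*(6 + (-12 + 20))) + 73) = 253*((126 + 24*8 - 8*8)/(8*(6 + 8)) + 73) = 253*((⅛)*(126 + 192 - 64)/14 + 73) = 253*((⅛)*(1/14)*254 + 73) = 253*(127/56 + 73) = 253*(4215/56) = 1066395/56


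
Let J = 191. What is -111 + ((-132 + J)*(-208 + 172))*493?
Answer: -1047243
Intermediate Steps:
-111 + ((-132 + J)*(-208 + 172))*493 = -111 + ((-132 + 191)*(-208 + 172))*493 = -111 + (59*(-36))*493 = -111 - 2124*493 = -111 - 1047132 = -1047243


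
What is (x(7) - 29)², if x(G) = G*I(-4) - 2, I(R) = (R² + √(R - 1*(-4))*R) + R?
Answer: 2809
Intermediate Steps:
I(R) = R + R² + R*√(4 + R) (I(R) = (R² + √(R + 4)*R) + R = (R² + √(4 + R)*R) + R = (R² + R*√(4 + R)) + R = R + R² + R*√(4 + R))
x(G) = -2 + 12*G (x(G) = G*(-4*(1 - 4 + √(4 - 4))) - 2 = G*(-4*(1 - 4 + √0)) - 2 = G*(-4*(1 - 4 + 0)) - 2 = G*(-4*(-3)) - 2 = G*12 - 2 = 12*G - 2 = -2 + 12*G)
(x(7) - 29)² = ((-2 + 12*7) - 29)² = ((-2 + 84) - 29)² = (82 - 29)² = 53² = 2809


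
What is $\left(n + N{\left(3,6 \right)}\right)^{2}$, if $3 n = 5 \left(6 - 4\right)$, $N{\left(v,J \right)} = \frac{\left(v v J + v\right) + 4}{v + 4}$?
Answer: $\frac{64009}{441} \approx 145.15$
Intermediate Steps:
$N{\left(v,J \right)} = \frac{4 + v + J v^{2}}{4 + v}$ ($N{\left(v,J \right)} = \frac{\left(v^{2} J + v\right) + 4}{4 + v} = \frac{\left(J v^{2} + v\right) + 4}{4 + v} = \frac{\left(v + J v^{2}\right) + 4}{4 + v} = \frac{4 + v + J v^{2}}{4 + v}$)
$n = \frac{10}{3}$ ($n = \frac{5 \left(6 - 4\right)}{3} = \frac{5 \cdot 2}{3} = \frac{1}{3} \cdot 10 = \frac{10}{3} \approx 3.3333$)
$\left(n + N{\left(3,6 \right)}\right)^{2} = \left(\frac{10}{3} + \frac{4 + 3 + 6 \cdot 3^{2}}{4 + 3}\right)^{2} = \left(\frac{10}{3} + \frac{4 + 3 + 6 \cdot 9}{7}\right)^{2} = \left(\frac{10}{3} + \frac{4 + 3 + 54}{7}\right)^{2} = \left(\frac{10}{3} + \frac{1}{7} \cdot 61\right)^{2} = \left(\frac{10}{3} + \frac{61}{7}\right)^{2} = \left(\frac{253}{21}\right)^{2} = \frac{64009}{441}$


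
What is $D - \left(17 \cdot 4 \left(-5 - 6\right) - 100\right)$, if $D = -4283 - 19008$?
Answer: $-22443$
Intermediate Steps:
$D = -23291$
$D - \left(17 \cdot 4 \left(-5 - 6\right) - 100\right) = -23291 - \left(17 \cdot 4 \left(-5 - 6\right) - 100\right) = -23291 - \left(17 \cdot 4 \left(-11\right) - 100\right) = -23291 - \left(17 \left(-44\right) - 100\right) = -23291 - \left(-748 - 100\right) = -23291 - -848 = -23291 + 848 = -22443$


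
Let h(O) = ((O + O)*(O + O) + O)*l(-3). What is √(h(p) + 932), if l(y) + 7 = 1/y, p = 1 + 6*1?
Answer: I*√5010/3 ≈ 23.594*I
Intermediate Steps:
p = 7 (p = 1 + 6 = 7)
l(y) = -7 + 1/y
h(O) = -88*O²/3 - 22*O/3 (h(O) = ((O + O)*(O + O) + O)*(-7 + 1/(-3)) = ((2*O)*(2*O) + O)*(-7 - ⅓) = (4*O² + O)*(-22/3) = (O + 4*O²)*(-22/3) = -88*O²/3 - 22*O/3)
√(h(p) + 932) = √(-22/3*7*(1 + 4*7) + 932) = √(-22/3*7*(1 + 28) + 932) = √(-22/3*7*29 + 932) = √(-4466/3 + 932) = √(-1670/3) = I*√5010/3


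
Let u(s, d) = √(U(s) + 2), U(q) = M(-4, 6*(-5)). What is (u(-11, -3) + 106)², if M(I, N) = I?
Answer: (106 + I*√2)² ≈ 11234.0 + 299.81*I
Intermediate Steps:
U(q) = -4
u(s, d) = I*√2 (u(s, d) = √(-4 + 2) = √(-2) = I*√2)
(u(-11, -3) + 106)² = (I*√2 + 106)² = (106 + I*√2)²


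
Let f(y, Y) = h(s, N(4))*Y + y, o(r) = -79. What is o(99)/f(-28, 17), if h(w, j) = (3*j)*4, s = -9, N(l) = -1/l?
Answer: 1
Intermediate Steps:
h(w, j) = 12*j
f(y, Y) = y - 3*Y (f(y, Y) = (12*(-1/4))*Y + y = (12*(-1*¼))*Y + y = (12*(-¼))*Y + y = -3*Y + y = y - 3*Y)
o(99)/f(-28, 17) = -79/(-28 - 3*17) = -79/(-28 - 51) = -79/(-79) = -79*(-1/79) = 1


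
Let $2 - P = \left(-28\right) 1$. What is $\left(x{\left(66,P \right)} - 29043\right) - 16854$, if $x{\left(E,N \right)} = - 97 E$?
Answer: $-52299$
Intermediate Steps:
$P = 30$ ($P = 2 - \left(-28\right) 1 = 2 - -28 = 2 + 28 = 30$)
$\left(x{\left(66,P \right)} - 29043\right) - 16854 = \left(\left(-97\right) 66 - 29043\right) - 16854 = \left(-6402 - 29043\right) - 16854 = -35445 - 16854 = -52299$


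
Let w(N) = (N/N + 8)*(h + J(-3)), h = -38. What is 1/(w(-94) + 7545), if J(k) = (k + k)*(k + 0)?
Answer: 1/7365 ≈ 0.00013578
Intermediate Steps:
J(k) = 2*k² (J(k) = (2*k)*k = 2*k²)
w(N) = -180 (w(N) = (N/N + 8)*(-38 + 2*(-3)²) = (1 + 8)*(-38 + 2*9) = 9*(-38 + 18) = 9*(-20) = -180)
1/(w(-94) + 7545) = 1/(-180 + 7545) = 1/7365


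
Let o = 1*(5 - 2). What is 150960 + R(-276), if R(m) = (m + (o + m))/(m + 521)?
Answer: 36984651/245 ≈ 1.5096e+5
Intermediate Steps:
o = 3 (o = 1*3 = 3)
R(m) = (3 + 2*m)/(521 + m) (R(m) = (m + (3 + m))/(m + 521) = (3 + 2*m)/(521 + m))
150960 + R(-276) = 150960 + (3 + 2*(-276))/(521 - 276) = 150960 + (3 - 552)/245 = 150960 + (1/245)*(-549) = 150960 - 549/245 = 36984651/245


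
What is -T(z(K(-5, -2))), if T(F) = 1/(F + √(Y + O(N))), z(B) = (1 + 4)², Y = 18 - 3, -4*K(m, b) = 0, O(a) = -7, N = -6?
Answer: -25/617 + 2*√2/617 ≈ -0.035934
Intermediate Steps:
K(m, b) = 0 (K(m, b) = -¼*0 = 0)
Y = 15
z(B) = 25 (z(B) = 5² = 25)
T(F) = 1/(F + 2*√2) (T(F) = 1/(F + √(15 - 7)) = 1/(F + √8) = 1/(F + 2*√2))
-T(z(K(-5, -2))) = -1/(25 + 2*√2)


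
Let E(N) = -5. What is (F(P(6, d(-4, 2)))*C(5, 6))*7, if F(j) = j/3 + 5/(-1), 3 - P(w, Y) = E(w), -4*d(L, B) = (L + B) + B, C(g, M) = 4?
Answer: -196/3 ≈ -65.333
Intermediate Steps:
d(L, B) = -B/2 - L/4 (d(L, B) = -((L + B) + B)/4 = -((B + L) + B)/4 = -(L + 2*B)/4 = -B/2 - L/4)
P(w, Y) = 8 (P(w, Y) = 3 - 1*(-5) = 3 + 5 = 8)
F(j) = -5 + j/3 (F(j) = j*(⅓) + 5*(-1) = j/3 - 5 = -5 + j/3)
(F(P(6, d(-4, 2)))*C(5, 6))*7 = ((-5 + (⅓)*8)*4)*7 = ((-5 + 8/3)*4)*7 = -7/3*4*7 = -28/3*7 = -196/3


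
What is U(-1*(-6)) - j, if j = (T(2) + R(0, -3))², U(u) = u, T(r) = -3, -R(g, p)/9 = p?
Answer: -570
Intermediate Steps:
R(g, p) = -9*p
j = 576 (j = (-3 - 9*(-3))² = (-3 + 27)² = 24² = 576)
U(-1*(-6)) - j = -1*(-6) - 1*576 = 6 - 576 = -570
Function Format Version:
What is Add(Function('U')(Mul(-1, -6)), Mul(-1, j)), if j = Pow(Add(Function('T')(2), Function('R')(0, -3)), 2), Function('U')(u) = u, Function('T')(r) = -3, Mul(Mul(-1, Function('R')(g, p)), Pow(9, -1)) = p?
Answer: -570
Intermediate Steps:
Function('R')(g, p) = Mul(-9, p)
j = 576 (j = Pow(Add(-3, Mul(-9, -3)), 2) = Pow(Add(-3, 27), 2) = Pow(24, 2) = 576)
Add(Function('U')(Mul(-1, -6)), Mul(-1, j)) = Add(Mul(-1, -6), Mul(-1, 576)) = Add(6, -576) = -570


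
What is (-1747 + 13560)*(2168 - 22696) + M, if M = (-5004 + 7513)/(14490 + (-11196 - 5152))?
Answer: -450559919021/1858 ≈ -2.4250e+8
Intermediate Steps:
M = -2509/1858 (M = 2509/(14490 - 16348) = 2509/(-1858) = 2509*(-1/1858) = -2509/1858 ≈ -1.3504)
(-1747 + 13560)*(2168 - 22696) + M = (-1747 + 13560)*(2168 - 22696) - 2509/1858 = 11813*(-20528) - 2509/1858 = -242497264 - 2509/1858 = -450559919021/1858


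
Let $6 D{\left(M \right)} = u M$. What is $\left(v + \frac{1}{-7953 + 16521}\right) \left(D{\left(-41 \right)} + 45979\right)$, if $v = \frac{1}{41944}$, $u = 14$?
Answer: $\frac{31040075}{4813074} \approx 6.4491$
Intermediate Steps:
$D{\left(M \right)} = \frac{7 M}{3}$ ($D{\left(M \right)} = \frac{14 M}{6} = \frac{7 M}{3}$)
$v = \frac{1}{41944} \approx 2.3841 \cdot 10^{-5}$
$\left(v + \frac{1}{-7953 + 16521}\right) \left(D{\left(-41 \right)} + 45979\right) = \left(\frac{1}{41944} + \frac{1}{-7953 + 16521}\right) \left(\frac{7}{3} \left(-41\right) + 45979\right) = \left(\frac{1}{41944} + \frac{1}{8568}\right) \left(- \frac{287}{3} + 45979\right) = \left(\frac{1}{41944} + \frac{1}{8568}\right) \frac{137650}{3} = \frac{451}{3208716} \cdot \frac{137650}{3} = \frac{31040075}{4813074}$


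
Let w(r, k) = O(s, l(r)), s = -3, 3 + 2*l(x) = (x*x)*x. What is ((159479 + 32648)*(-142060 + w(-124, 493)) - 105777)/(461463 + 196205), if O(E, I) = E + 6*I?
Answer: -1126237820665/657668 ≈ -1.7125e+6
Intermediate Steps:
l(x) = -3/2 + x**3/2 (l(x) = -3/2 + ((x*x)*x)/2 = -3/2 + (x**2*x)/2 = -3/2 + x**3/2)
w(r, k) = -12 + 3*r**3 (w(r, k) = -3 + 6*(-3/2 + r**3/2) = -3 + (-9 + 3*r**3) = -12 + 3*r**3)
((159479 + 32648)*(-142060 + w(-124, 493)) - 105777)/(461463 + 196205) = ((159479 + 32648)*(-142060 + (-12 + 3*(-124)**3)) - 105777)/(461463 + 196205) = (192127*(-142060 + (-12 + 3*(-1906624))) - 105777)/657668 = (192127*(-142060 + (-12 - 5719872)) - 105777)*(1/657668) = (192127*(-142060 - 5719884) - 105777)*(1/657668) = (192127*(-5861944) - 105777)*(1/657668) = (-1126237714888 - 105777)*(1/657668) = -1126237820665*1/657668 = -1126237820665/657668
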